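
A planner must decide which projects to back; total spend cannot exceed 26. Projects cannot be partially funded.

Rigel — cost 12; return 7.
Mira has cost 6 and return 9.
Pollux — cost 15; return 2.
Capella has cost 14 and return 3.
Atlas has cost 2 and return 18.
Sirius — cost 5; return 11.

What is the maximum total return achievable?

45

Rigel + Mira + Atlas + Sirius: cost 12 + 6 + 2 + 5 = 25 ≤ 26, return 7 + 9 + 18 + 11 = 45.
Rigel + Atlas + Sirius: cost 12 + 2 + 5 = 19 ≤ 26, return 7 + 18 + 11 = 36.
Mira + Atlas + Sirius: cost 6 + 2 + 5 = 13 ≤ 26, return 9 + 18 + 11 = 38.
Best is Rigel, Mira, Atlas, and Sirius with total return 45.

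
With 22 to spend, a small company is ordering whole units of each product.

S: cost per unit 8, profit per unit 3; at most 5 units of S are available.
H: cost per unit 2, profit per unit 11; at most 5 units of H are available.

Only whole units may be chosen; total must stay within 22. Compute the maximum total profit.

1×S and 5×H: cost 18 ≤ 22, profit 1·3 + 5·11 = 58.
5×H: cost 10 ≤ 22, profit 5·11 = 55.
Best is 58.

58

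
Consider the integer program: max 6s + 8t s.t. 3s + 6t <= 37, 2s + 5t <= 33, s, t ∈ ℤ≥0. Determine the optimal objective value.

72

(s,t)=(12,0): 3·12+6·0=36≤37, 2·12+5·0=24≤33, objective 72.
(s,t)=(11,0): 3·11+6·0=33≤37, 2·11+5·0=22≤33, objective 66.
No feasible integer point exceeds 72.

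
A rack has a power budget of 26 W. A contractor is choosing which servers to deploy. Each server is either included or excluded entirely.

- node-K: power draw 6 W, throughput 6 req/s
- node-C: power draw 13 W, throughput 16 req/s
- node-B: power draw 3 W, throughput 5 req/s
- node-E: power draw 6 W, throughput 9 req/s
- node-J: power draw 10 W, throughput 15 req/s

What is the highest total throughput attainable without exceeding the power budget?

Allowing fractional choices, the relaxed optimum would be about 37.6, but servers are indivisible.
node-C + node-J: power draw 13 + 10 = 23 ≤ 26, throughput 16 + 15 = 31.
node-K + node-B + node-E + node-J: power draw 6 + 3 + 6 + 10 = 25 ≤ 26, throughput 6 + 5 + 9 + 15 = 35.
node-C + node-B + node-J: power draw 13 + 3 + 10 = 26 ≤ 26, throughput 16 + 5 + 15 = 36.
Best is node-C, node-B, and node-J with total throughput 36.

36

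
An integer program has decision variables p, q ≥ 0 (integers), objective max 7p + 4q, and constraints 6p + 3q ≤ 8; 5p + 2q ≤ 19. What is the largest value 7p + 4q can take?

Relaxing integrality, the LP optimum is 10.67 at (p,q) = (0, 2.67), which is not an integer point.
(p,q)=(0,2): 6·0+3·2=6≤8, 5·0+2·2=4≤19, objective 8.
(p,q)=(0,1): 6·0+3·1=3≤8, 5·0+2·1=2≤19, objective 4.
No feasible integer point exceeds 8.

8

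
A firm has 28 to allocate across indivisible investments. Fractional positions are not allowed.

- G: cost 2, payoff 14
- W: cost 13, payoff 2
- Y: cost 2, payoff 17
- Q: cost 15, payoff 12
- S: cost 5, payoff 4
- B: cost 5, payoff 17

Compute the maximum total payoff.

This is an integer program with binary decision variables.
Allowing fractional choices, the relaxed optimum would be about 63.2, but investments are indivisible.
G + W + Y + S + B: cost 2 + 13 + 2 + 5 + 5 = 27 ≤ 28, payoff 14 + 2 + 17 + 4 + 17 = 54.
G + Y + S + B: cost 2 + 2 + 5 + 5 = 14 ≤ 28, payoff 14 + 17 + 4 + 17 = 52.
G + Y + Q + B: cost 2 + 2 + 15 + 5 = 24 ≤ 28, payoff 14 + 17 + 12 + 17 = 60.
Best is G, Y, Q, and B with total payoff 60.

60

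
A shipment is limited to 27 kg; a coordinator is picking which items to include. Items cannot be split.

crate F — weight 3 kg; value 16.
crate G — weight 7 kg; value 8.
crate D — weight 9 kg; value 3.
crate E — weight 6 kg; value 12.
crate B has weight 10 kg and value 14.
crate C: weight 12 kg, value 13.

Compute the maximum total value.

50

Treat it as a binary knapsack problem.
Allowing fractional choices, the relaxed optimum would be about 51.1, but items are indivisible.
crate F + crate G + crate E + crate B: weight 3 + 7 + 6 + 10 = 26 ≤ 27, value 16 + 8 + 12 + 14 = 50.
crate F + crate B + crate C: weight 3 + 10 + 12 = 25 ≤ 27, value 16 + 14 + 13 = 43.
Best is crate F, crate G, crate E, and crate B with total value 50.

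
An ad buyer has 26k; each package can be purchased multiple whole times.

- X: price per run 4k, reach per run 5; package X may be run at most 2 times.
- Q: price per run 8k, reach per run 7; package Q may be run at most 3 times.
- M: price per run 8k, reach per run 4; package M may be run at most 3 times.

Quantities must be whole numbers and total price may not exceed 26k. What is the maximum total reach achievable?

24

This is a bounded integer knapsack.
Take 2×X and 2×Q: price 24 ≤ 26, reach 2·5 + 2·7 = 24.
X has the best ratio (5/4) and is taken to its limit of 2; remaining capacity is filled optimally with the others.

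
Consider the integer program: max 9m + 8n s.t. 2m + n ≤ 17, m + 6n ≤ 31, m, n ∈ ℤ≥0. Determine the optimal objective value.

87

Relaxing integrality, the LP optimum is 90.82 at (m,n) = (6.45, 4.09), which is not an integer point.
(m,n)=(7,3): 2·7+1·3=17≤17, 1·7+6·3=25≤31, objective 87.
(m,n)=(6,4): 2·6+1·4=16≤17, 1·6+6·4=30≤31, objective 86.
No feasible integer point exceeds 87.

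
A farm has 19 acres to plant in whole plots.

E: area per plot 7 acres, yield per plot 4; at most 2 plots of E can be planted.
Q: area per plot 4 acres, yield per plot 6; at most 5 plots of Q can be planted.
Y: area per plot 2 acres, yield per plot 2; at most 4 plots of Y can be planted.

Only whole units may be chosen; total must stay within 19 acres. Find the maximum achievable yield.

26

4×Q and 1×Y: area 18 ≤ 19, yield 4·6 + 1·2 = 26.
3×Q and 3×Y: area 18 ≤ 19, yield 3·6 + 3·2 = 24.
Best is 26.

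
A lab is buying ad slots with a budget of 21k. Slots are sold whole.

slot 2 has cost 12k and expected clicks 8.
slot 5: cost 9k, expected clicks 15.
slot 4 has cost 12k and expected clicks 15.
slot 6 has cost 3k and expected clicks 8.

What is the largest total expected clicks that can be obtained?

30

Treat it as a binary knapsack problem.
Allowing fractional choices, the relaxed optimum would be about 34.2, but ad slots are indivisible.
slot 5 + slot 4: cost 9 + 12 = 21 ≤ 21, expected clicks 15 + 15 = 30.
slot 5 + slot 6: cost 9 + 3 = 12 ≤ 21, expected clicks 15 + 8 = 23.
slot 4 + slot 6: cost 12 + 3 = 15 ≤ 21, expected clicks 15 + 8 = 23.
Best is slot 5 and slot 4 with total expected clicks 30.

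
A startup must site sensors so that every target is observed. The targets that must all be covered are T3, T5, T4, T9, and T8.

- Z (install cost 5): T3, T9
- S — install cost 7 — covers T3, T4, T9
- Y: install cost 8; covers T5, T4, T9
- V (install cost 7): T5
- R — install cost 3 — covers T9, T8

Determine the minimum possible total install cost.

This is an integer covering problem.
Choose Z, Y, and R: together they cover T3, T5, T4, T9, T8 — every target.
Total install cost: 5 + 8 + 3 = 16.

16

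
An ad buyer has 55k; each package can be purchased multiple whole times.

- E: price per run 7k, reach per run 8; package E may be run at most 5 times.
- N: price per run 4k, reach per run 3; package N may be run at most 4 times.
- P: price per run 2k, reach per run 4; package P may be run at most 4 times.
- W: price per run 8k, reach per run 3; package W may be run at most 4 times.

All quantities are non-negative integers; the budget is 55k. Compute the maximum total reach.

P has the best ratio (4/2); taking only P gives at most 4×4 = 16 (stopped by the supply cap of 4).
Mixing does better — 5×E, 3×N, and 4×P: price 55 ≤ 55, reach 5·8 + 3·3 + 4·4 = 65.

65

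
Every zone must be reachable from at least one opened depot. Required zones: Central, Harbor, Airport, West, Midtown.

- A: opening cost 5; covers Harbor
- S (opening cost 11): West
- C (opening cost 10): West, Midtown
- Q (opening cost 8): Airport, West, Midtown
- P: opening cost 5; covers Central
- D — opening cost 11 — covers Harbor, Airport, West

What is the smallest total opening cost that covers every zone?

18

This is an integer covering problem.
Choose A, Q, and P: together they cover Central, Harbor, Airport, West, Midtown — every zone.
Total opening cost: 5 + 8 + 5 = 18.
No cover costs less than 18.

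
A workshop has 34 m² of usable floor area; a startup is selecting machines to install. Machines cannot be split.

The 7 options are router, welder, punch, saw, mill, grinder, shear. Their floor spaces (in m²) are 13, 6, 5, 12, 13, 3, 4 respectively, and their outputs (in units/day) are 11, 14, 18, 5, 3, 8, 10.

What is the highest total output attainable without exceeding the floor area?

61

welder + punch + saw + grinder + shear: floor space 6 + 5 + 12 + 3 + 4 = 30 ≤ 34, output 14 + 18 + 5 + 8 + 10 = 55.
router + welder + punch + grinder + shear: floor space 13 + 6 + 5 + 3 + 4 = 31 ≤ 34, output 11 + 14 + 18 + 8 + 10 = 61.
Best is router, welder, punch, grinder, and shear with total output 61.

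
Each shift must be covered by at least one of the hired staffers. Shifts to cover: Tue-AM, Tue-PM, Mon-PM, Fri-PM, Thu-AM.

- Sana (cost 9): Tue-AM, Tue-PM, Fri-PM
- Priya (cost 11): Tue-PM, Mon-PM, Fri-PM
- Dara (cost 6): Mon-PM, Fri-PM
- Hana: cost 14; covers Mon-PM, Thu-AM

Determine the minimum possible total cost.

This is an integer covering problem.
The greedy cost-per-new-shift heuristic would pick Sana, Dara, and Hana for 29, but a cheaper cover exists.
Choose Sana and Hana: together they cover Tue-AM, Tue-PM, Mon-PM, Fri-PM, Thu-AM — every shift.
Total cost: 9 + 14 = 23.
No cover costs less than 23.

23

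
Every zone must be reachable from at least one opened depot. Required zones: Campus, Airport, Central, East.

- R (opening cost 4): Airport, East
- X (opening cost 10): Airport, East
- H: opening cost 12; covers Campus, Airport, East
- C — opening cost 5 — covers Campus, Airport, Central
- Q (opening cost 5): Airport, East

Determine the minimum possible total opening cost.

9

Choose R and C: together they cover Campus, Airport, Central, East — every zone.
Total opening cost: 4 + 5 = 9.
No cover costs less than 9.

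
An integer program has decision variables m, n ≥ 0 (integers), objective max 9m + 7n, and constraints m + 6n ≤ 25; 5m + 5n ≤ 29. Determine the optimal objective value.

(m,n)=(5,0): 1·5+6·0=5≤25, 5·5+5·0=25≤29, objective 45.
(m,n)=(4,1): 1·4+6·1=10≤25, 5·4+5·1=25≤29, objective 43.
(m,n)=(4,0): 1·4+6·0=4≤25, 5·4+5·0=20≤29, objective 36.
The best lattice point is (5,0), giving 45.

45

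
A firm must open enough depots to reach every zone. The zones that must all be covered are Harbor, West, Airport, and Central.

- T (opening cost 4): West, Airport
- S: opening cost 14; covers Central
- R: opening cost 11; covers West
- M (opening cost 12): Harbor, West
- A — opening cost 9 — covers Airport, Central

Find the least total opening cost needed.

21

The greedy cost-per-new-zone heuristic would pick T, A, and M for 25, but a cheaper cover exists.
Choose M and A: together they cover Harbor, West, Airport, Central — every zone.
Total opening cost: 12 + 9 = 21.
No cover costs less than 21.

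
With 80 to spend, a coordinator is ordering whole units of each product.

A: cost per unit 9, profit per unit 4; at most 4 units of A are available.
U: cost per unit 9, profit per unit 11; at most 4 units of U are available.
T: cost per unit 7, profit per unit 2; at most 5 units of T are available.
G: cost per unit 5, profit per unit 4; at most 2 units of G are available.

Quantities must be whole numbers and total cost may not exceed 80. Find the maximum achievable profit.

66

3×A, 4×U, 1×T, and 2×G: cost 80 ≤ 80, profit 3·4 + 4·11 + 1·2 + 2·4 = 66.
2×A, 4×U, 2×T, and 2×G: cost 78 ≤ 80, profit 2·4 + 4·11 + 2·2 + 2·4 = 64.
Best is 66.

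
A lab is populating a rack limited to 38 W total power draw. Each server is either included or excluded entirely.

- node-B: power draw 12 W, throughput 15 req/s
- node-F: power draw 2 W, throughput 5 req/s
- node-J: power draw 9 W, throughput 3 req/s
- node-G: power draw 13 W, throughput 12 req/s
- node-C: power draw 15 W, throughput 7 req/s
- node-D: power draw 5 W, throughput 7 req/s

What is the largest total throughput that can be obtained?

39

node-B + node-F + node-J + node-G: power draw 12 + 2 + 9 + 13 = 36 ≤ 38, throughput 15 + 5 + 3 + 12 = 35.
node-B + node-F + node-G + node-D: power draw 12 + 2 + 13 + 5 = 32 ≤ 38, throughput 15 + 5 + 12 + 7 = 39.
Best is node-B, node-F, node-G, and node-D with total throughput 39.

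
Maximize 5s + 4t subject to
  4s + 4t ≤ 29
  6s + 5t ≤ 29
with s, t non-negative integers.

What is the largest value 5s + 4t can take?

(s,t)=(4,1): 4·4+4·1=20≤29, 6·4+5·1=29≤29, objective 24.
(s,t)=(3,2): 4·3+4·2=20≤29, 6·3+5·2=28≤29, objective 23.
(s,t)=(4,0): 4·4+4·0=16≤29, 6·4+5·0=24≤29, objective 20.
(s,t)=(3,1): 4·3+4·1=16≤29, 6·3+5·1=23≤29, objective 19.
No feasible integer point exceeds 24.

24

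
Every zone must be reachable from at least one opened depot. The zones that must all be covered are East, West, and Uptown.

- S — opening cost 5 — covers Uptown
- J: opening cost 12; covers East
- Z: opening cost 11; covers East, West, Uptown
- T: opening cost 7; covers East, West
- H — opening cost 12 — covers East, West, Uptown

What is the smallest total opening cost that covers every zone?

The greedy cost-per-new-zone heuristic would pick T and S for 12, but a cheaper cover exists.
Z alone covers East, West, Uptown — every zone.
Total opening cost: 11.
No cover costs less than 11.

11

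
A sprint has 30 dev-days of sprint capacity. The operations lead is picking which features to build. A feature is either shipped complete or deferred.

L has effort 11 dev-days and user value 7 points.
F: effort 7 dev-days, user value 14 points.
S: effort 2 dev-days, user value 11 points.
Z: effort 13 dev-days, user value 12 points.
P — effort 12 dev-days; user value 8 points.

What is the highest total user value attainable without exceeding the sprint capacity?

37

Take F, S, and Z: effort 7 + 2 + 13 = 22 ≤ 30, user value 14 + 11 + 12 = 37.
No other feasible combination does better.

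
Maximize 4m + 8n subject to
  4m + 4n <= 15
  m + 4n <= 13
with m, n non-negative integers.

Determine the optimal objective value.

(m,n)=(0,3): 4·0+4·3=12≤15, 1·0+4·3=12≤13, objective 24.
(m,n)=(1,2): 4·1+4·2=12≤15, 1·1+4·2=9≤13, objective 20.
(m,n)=(0,2): 4·0+4·2=8≤15, 1·0+4·2=8≤13, objective 16.
No feasible integer point exceeds 24.

24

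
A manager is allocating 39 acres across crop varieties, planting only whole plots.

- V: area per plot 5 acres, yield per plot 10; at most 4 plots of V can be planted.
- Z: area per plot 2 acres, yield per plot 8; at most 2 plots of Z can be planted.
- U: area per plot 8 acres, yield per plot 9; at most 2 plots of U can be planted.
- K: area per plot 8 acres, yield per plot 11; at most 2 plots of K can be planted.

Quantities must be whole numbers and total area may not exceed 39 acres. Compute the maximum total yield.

This is a bounded integer knapsack.
Take 4×V, 1×Z, and 2×K: area 38 ≤ 39, yield 4·10 + 1·8 + 2·11 = 70.
No other integer combination yields more.

70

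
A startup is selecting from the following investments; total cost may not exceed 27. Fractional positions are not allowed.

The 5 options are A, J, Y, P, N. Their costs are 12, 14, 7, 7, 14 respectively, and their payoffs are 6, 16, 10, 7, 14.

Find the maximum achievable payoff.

26

This is an integer program with binary decision variables.
Y + N: cost 7 + 14 = 21 ≤ 27, payoff 10 + 14 = 24.
J + P: cost 14 + 7 = 21 ≤ 27, payoff 16 + 7 = 23.
J + Y: cost 14 + 7 = 21 ≤ 27, payoff 16 + 10 = 26.
Best is J and Y with total payoff 26.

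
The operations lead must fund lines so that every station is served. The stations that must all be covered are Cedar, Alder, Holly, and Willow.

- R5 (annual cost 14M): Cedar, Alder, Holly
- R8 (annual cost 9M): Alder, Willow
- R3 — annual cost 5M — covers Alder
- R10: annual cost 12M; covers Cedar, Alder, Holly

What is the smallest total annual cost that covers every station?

Choose R8 and R10: together they cover Cedar, Alder, Holly, Willow — every station.
Total annual cost: 9 + 12 = 21.
No cover costs less than 21.

21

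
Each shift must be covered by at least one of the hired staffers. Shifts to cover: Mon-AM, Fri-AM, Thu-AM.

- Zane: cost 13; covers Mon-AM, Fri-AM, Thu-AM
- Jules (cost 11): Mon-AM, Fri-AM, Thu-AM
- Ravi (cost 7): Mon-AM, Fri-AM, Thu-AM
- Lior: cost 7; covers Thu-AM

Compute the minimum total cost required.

7

Ravi alone covers Mon-AM, Fri-AM, Thu-AM — every shift.
Total cost: 7.
No cover costs less than 7.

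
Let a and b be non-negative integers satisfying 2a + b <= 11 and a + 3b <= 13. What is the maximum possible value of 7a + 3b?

Relaxing integrality, the LP optimum is 38.50 at (a,b) = (5.5, 0), which is not an integer point.
(a,b)=(5,1): 2·5+1·1=11≤11, 1·5+3·1=8≤13, objective 38.
(a,b)=(5,0): 2·5+1·0=10≤11, 1·5+3·0=5≤13, objective 35.
(a,b)=(4,2): 2·4+1·2=10≤11, 1·4+3·2=10≤13, objective 34.
No feasible integer point exceeds 38.

38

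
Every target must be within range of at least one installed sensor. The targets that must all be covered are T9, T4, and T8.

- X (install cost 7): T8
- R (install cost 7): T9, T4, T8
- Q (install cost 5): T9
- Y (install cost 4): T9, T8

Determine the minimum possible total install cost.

This is an integer covering problem.
The greedy cost-per-new-target heuristic would pick Y and R for 11, but a cheaper cover exists.
R alone covers T9, T4, T8 — every target.
Total install cost: 7.
No cover costs less than 7.

7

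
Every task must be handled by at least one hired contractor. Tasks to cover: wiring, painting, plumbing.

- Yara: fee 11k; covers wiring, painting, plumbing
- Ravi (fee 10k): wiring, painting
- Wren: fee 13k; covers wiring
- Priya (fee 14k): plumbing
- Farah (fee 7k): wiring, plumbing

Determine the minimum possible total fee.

11

This is an integer covering problem.
The greedy cost-per-new-task heuristic would pick Farah and Ravi for 17, but a cheaper cover exists.
Yara alone covers wiring, painting, plumbing — every task.
Total fee: 11.
No cover costs less than 11.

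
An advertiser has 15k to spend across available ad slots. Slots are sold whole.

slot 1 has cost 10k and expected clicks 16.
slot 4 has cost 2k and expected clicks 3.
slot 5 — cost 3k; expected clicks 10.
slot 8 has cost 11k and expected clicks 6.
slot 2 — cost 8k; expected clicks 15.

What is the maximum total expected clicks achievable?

This is a 0-1 knapsack instance.
slot 1 + slot 4 + slot 5: cost 10 + 2 + 3 = 15 ≤ 15, expected clicks 16 + 3 + 10 = 29.
slot 4 + slot 5 + slot 2: cost 2 + 3 + 8 = 13 ≤ 15, expected clicks 3 + 10 + 15 = 28.
Best is slot 1, slot 4, and slot 5 with total expected clicks 29.

29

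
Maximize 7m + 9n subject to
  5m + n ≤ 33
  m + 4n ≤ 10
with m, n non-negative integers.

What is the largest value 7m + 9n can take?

Relaxing integrality, the LP optimum is 53.00 at (m,n) = (6.42, 0.895), which is not an integer point.
(m,n)=(6,1): 5·6+1·1=31≤33, 1·6+4·1=10≤10, objective 51.
(m,n)=(5,1): 5·5+1·1=26≤33, 1·5+4·1=9≤10, objective 44.
(m,n)=(6,0): 5·6+1·0=30≤33, 1·6+4·0=6≤10, objective 42.
The best lattice point is (6,1), giving 51.

51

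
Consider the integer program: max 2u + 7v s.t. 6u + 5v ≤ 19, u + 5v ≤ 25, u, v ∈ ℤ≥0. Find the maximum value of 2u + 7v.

21

Relaxing integrality, the LP optimum is 26.60 at (u,v) = (0, 3.8), which is not an integer point.
(u,v)=(0,3) is feasible, giving 21.
(u,v)=(1,2) is feasible, giving 16.
Maximum is 21 at (u,v)=(0,3).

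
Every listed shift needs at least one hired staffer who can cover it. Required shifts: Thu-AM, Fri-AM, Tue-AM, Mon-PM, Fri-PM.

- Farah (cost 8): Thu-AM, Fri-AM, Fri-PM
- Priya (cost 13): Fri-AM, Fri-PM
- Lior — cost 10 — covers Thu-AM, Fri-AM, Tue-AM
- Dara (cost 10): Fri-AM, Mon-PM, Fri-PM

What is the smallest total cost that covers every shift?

20

This is an integer covering problem.
The greedy cost-per-new-shift heuristic would pick Farah, Lior, and Dara for 28, but a cheaper cover exists.
Choose Lior and Dara: together they cover Thu-AM, Fri-AM, Tue-AM, Mon-PM, Fri-PM — every shift.
Total cost: 10 + 10 = 20.
No cover costs less than 20.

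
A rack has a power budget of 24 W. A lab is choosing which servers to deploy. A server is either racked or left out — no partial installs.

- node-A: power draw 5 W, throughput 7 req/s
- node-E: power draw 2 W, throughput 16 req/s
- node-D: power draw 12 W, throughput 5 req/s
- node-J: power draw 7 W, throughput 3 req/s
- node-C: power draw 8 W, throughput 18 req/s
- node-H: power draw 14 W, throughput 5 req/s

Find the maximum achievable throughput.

node-E + node-D + node-C: power draw 2 + 12 + 8 = 22 ≤ 24, throughput 16 + 5 + 18 = 39.
node-A + node-E + node-C: power draw 5 + 2 + 8 = 15 ≤ 24, throughput 7 + 16 + 18 = 41.
node-A + node-E + node-J + node-C: power draw 5 + 2 + 7 + 8 = 22 ≤ 24, throughput 7 + 16 + 3 + 18 = 44.
Best is node-A, node-E, node-J, and node-C with total throughput 44.

44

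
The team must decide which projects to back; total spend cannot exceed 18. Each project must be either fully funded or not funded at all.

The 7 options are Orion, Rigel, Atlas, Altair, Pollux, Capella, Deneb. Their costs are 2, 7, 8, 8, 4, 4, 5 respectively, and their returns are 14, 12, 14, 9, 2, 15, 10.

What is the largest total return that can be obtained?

Allowing fractional choices, the relaxed optimum would be about 51.2, but projects are indivisible.
Orion + Atlas + Pollux + Capella: cost 2 + 8 + 4 + 4 = 18 ≤ 18, return 14 + 14 + 2 + 15 = 45.
Orion + Rigel + Capella + Deneb: cost 2 + 7 + 4 + 5 = 18 ≤ 18, return 14 + 12 + 15 + 10 = 51.
Orion + Atlas + Capella: cost 2 + 8 + 4 = 14 ≤ 18, return 14 + 14 + 15 = 43.
Best is Orion, Rigel, Capella, and Deneb with total return 51.

51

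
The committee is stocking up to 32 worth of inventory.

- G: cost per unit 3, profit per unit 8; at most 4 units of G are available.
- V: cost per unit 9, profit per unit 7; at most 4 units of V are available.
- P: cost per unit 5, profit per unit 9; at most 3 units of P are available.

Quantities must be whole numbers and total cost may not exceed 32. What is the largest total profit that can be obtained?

Take 4×G and 3×P: cost 27 ≤ 32, profit 4·8 + 3·9 = 59.
G has the best ratio (8/3) and is taken to its limit of 4; remaining capacity is filled optimally with the others.

59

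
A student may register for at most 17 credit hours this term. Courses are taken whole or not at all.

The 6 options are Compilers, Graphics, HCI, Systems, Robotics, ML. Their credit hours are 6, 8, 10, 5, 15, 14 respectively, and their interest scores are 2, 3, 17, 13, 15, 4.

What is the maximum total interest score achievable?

30

Allowing fractional choices, the relaxed optimum would be about 32.0, but courses are indivisible.
HCI + Systems: credit hours 10 + 5 = 15 ≤ 17, interest score 17 + 13 = 30.
HCI: credit hours 10 ≤ 17, interest score 17.
Compilers + HCI: credit hours 6 + 10 = 16 ≤ 17, interest score 2 + 17 = 19.
Best is HCI and Systems with total interest score 30.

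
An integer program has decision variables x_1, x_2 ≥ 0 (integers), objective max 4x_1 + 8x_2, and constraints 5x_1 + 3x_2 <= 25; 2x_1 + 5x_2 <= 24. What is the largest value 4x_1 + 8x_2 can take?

40

(x_1,x_2)=(2,4): 5·2+3·4=22≤25, 2·2+5·4=24≤24, objective 40.
(x_1,x_2)=(1,4): 5·1+3·4=17≤25, 2·1+5·4=22≤24, objective 36.
(x_1,x_2)=(3,3): 5·3+3·3=24≤25, 2·3+5·3=21≤24, objective 36.
Maximum is 40 at (x_1,x_2)=(2,4).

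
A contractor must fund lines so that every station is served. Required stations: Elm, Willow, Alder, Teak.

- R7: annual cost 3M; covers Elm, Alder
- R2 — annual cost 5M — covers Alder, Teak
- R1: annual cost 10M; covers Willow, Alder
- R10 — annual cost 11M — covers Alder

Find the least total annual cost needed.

Choose R7, R2, and R1: together they cover Elm, Willow, Alder, Teak — every station.
Total annual cost: 3 + 5 + 10 = 18.
No cover costs less than 18.

18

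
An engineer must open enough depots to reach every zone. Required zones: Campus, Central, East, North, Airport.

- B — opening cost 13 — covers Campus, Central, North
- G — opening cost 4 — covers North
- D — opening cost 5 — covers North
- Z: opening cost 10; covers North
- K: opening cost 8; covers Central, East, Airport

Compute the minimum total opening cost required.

The greedy cost-per-new-zone heuristic would pick K, G, and B for 25, but a cheaper cover exists.
Choose B and K: together they cover Campus, Central, East, North, Airport — every zone.
Total opening cost: 13 + 8 = 21.
No cover costs less than 21.

21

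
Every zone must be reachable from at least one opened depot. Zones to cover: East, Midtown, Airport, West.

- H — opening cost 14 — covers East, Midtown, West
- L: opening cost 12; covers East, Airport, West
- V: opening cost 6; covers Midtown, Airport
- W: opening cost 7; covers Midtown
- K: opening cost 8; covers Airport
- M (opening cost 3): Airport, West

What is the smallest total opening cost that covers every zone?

The greedy cost-per-new-zone heuristic would pick M, V, and L for 21, but a cheaper cover exists.
Choose H and M: together they cover East, Midtown, Airport, West — every zone.
Total opening cost: 14 + 3 = 17.
No cover costs less than 17.

17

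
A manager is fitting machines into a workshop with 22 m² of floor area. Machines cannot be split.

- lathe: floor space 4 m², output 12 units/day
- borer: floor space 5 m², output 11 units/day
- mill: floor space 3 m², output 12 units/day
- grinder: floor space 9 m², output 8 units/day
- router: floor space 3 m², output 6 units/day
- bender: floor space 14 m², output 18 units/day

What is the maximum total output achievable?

43

Allowing fractional choices, the relaxed optimum would be about 50.0, but machines are indivisible.
lathe + mill + bender: floor space 4 + 3 + 14 = 21 ≤ 22, output 12 + 12 + 18 = 42.
lathe + borer + mill + grinder: floor space 4 + 5 + 3 + 9 = 21 ≤ 22, output 12 + 11 + 12 + 8 = 43.
lathe + borer + mill + router: floor space 4 + 5 + 3 + 3 = 15 ≤ 22, output 12 + 11 + 12 + 6 = 41.
Best is lathe, borer, mill, and grinder with total output 43.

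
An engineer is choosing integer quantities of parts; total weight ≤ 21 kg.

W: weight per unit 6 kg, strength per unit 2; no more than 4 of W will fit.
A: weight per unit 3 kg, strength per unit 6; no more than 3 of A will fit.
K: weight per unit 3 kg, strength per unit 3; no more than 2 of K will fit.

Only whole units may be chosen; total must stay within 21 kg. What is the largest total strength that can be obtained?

26

1×W, 3×A, and 2×K: weight 21 ≤ 21, strength 1·2 + 3·6 + 2·3 = 26.
3×A and 2×K: weight 15 ≤ 21, strength 3·6 + 2·3 = 24.
Best is 26.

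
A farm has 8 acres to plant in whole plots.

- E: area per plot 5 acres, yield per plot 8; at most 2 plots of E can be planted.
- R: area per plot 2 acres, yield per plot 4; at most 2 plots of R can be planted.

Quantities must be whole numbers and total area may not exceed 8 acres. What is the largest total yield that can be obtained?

1×E and 1×R: area 7 ≤ 8, yield 1·8 + 1·4 = 12.
2×R: area 4 ≤ 8, yield 2·4 = 8.
Best is 12.

12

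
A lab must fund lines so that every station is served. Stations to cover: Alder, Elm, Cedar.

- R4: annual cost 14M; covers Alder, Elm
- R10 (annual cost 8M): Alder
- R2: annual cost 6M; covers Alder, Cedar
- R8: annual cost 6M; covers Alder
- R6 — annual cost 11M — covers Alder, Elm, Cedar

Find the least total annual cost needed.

11

R6 alone covers Alder, Elm, Cedar — every station.
Total annual cost: 11.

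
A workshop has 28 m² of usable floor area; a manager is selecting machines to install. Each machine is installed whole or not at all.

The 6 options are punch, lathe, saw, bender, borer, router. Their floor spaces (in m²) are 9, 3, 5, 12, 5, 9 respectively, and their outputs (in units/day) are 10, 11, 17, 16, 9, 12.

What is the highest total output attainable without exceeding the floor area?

Take lathe, saw, bender, and borer: floor space 3 + 5 + 12 + 5 = 25 ≤ 28, output 11 + 17 + 16 + 9 = 53.
No other feasible combination does better.

53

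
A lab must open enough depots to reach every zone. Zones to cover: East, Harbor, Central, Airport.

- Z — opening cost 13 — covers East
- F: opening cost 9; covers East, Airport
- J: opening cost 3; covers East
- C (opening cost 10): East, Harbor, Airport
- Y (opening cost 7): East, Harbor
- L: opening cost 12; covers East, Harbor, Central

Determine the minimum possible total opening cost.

The greedy cost-per-new-zone heuristic would pick J, C, and L for 25, but a cheaper cover exists.
Choose F and L: together they cover East, Harbor, Central, Airport — every zone.
Total opening cost: 9 + 12 = 21.
No cover costs less than 21.

21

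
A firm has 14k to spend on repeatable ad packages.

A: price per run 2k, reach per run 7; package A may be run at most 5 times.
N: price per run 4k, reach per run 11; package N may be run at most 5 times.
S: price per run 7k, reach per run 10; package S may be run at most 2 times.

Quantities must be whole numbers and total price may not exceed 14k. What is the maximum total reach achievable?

46

Take 5×A and 1×N: price 14 ≤ 14, reach 5·7 + 1·11 = 46.
A has the best ratio (7/2) and is taken to its limit of 5; remaining capacity is filled optimally with the others.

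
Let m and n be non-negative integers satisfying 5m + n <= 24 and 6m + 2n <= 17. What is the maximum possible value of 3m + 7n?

56

(m,n)=(0,8): 5·0+1·8=8≤24, 6·0+2·8=16≤17, objective 56.
(m,n)=(0,7): 5·0+1·7=7≤24, 6·0+2·7=14≤17, objective 49.
The best lattice point is (0,8), giving 56.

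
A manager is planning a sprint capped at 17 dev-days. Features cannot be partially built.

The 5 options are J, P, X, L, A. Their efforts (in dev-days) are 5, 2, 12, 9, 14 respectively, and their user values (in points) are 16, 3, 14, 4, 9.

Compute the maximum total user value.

30

Treat it as a binary knapsack problem.
Allowing fractional choices, the relaxed optimum would be about 30.7, but features are indivisible.
J + X: effort 5 + 12 = 17 ≤ 17, user value 16 + 14 = 30.
J + P + L: effort 5 + 2 + 9 = 16 ≤ 17, user value 16 + 3 + 4 = 23.
Best is J and X with total user value 30.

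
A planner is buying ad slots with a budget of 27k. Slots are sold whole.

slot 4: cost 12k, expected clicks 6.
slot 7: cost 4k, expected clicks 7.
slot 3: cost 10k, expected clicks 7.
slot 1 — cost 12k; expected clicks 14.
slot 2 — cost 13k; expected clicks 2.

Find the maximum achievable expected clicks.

Treat it as a binary knapsack problem.
Take slot 7, slot 3, and slot 1: cost 4 + 10 + 12 = 26 ≤ 27, expected clicks 7 + 7 + 14 = 28.
No other feasible combination does better.

28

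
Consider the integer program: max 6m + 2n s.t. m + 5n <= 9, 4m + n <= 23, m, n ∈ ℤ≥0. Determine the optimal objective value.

30

(m,n)=(5,0) is feasible, giving 30.
(m,n)=(4,1) is feasible, giving 26.
Maximum is 30 at (m,n)=(5,0).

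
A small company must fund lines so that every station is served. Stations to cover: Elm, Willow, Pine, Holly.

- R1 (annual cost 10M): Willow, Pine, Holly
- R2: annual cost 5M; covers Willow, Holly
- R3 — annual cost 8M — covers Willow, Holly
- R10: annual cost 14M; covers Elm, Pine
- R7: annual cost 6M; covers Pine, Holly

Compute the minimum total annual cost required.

This is an integer covering problem.
Choose R2 and R10: together they cover Elm, Willow, Pine, Holly — every station.
Total annual cost: 5 + 14 = 19.

19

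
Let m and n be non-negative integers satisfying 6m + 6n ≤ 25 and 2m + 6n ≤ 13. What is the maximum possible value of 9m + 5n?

36

Relaxing integrality, the LP optimum is 37.50 at (m,n) = (4.17, 0), which is not an integer point.
(m,n)=(4,0): 6·4+6·0=24≤25, 2·4+6·0=8≤13, objective 36.
(m,n)=(3,1): 6·3+6·1=24≤25, 2·3+6·1=12≤13, objective 32.
(m,n)=(3,0): 6·3+6·0=18≤25, 2·3+6·0=6≤13, objective 27.
Maximum is 36 at (m,n)=(4,0).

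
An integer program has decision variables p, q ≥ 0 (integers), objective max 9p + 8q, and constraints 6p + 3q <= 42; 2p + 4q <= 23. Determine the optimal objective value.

70

(p,q)=(6,2) is feasible, giving 70.
(p,q)=(5,3) is feasible, giving 69.
(p,q)=(6,1) is feasible, giving 62.
No feasible integer point exceeds 70.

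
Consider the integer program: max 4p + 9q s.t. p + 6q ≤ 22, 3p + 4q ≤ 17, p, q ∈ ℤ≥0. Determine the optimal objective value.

(p,q)=(1,3) is feasible, giving 31.
(p,q)=(0,3) is feasible, giving 27.
(p,q)=(2,2) is feasible, giving 26.
No feasible integer point exceeds 31.

31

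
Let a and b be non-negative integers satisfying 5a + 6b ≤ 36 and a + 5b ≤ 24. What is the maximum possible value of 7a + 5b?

49

Relaxing integrality, the LP optimum is 50.40 at (a,b) = (7.2, 0), which is not an integer point.
(a,b)=(7,0): 5·7+6·0=35≤36, 1·7+5·0=7≤24, objective 49.
(a,b)=(6,1): 5·6+6·1=36≤36, 1·6+5·1=11≤24, objective 47.
(a,b)=(6,0): 5·6+6·0=30≤36, 1·6+5·0=6≤24, objective 42.
Maximum is 49 at (a,b)=(7,0).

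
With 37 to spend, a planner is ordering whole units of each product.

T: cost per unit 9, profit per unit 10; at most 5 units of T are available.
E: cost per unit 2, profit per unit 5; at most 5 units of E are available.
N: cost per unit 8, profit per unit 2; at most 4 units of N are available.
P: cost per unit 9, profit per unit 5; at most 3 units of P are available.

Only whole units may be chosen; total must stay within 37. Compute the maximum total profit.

55

This is a bounded integer knapsack.
E has the best ratio (5/2); taking only E gives at most 5×5 = 25 (stopped by the supply cap of 5).
Mixing does better — 3×T and 5×E: cost 37 ≤ 37, profit 3·10 + 5·5 = 55.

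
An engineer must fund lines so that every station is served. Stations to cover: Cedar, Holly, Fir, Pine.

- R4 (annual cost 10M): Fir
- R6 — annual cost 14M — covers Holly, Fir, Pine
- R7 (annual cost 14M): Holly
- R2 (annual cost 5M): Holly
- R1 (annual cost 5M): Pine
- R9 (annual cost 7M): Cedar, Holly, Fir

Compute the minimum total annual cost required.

12

This is an integer covering problem.
Choose R1 and R9: together they cover Cedar, Holly, Fir, Pine — every station.
Total annual cost: 5 + 7 = 12.
No cover costs less than 12.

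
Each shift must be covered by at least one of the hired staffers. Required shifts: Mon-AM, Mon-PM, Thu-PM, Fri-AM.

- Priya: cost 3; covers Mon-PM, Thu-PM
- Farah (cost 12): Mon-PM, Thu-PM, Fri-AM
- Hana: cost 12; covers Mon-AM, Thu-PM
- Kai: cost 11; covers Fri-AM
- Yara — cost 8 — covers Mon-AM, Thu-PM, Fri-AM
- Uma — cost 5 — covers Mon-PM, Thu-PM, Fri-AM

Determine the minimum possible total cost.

Choose Priya and Yara: together they cover Mon-AM, Mon-PM, Thu-PM, Fri-AM — every shift.
Total cost: 3 + 8 = 11.

11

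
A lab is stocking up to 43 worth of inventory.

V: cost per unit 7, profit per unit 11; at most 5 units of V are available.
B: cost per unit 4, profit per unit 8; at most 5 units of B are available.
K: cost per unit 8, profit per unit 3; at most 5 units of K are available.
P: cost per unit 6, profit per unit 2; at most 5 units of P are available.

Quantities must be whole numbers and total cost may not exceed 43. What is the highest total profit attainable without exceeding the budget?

5×V and 2×B: cost 43 ≤ 43, profit 5·11 + 2·8 = 71.
3×V and 5×B: cost 41 ≤ 43, profit 3·11 + 5·8 = 73.
Best is 73.

73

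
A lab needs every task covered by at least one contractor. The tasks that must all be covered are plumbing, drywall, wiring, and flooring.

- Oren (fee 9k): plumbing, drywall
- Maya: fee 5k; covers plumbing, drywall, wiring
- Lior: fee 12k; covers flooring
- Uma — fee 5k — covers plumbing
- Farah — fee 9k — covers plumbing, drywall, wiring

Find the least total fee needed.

Choose Maya and Lior: together they cover plumbing, drywall, wiring, flooring — every task.
Total fee: 5 + 12 = 17.
No cover costs less than 17.

17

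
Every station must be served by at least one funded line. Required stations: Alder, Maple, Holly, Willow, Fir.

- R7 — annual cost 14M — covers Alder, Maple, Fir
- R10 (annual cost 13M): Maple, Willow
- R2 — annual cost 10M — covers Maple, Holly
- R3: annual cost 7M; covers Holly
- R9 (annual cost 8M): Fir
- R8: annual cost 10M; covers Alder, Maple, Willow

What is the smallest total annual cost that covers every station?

25

Choose R3, R9, and R8: together they cover Alder, Maple, Holly, Willow, Fir — every station.
Total annual cost: 7 + 8 + 10 = 25.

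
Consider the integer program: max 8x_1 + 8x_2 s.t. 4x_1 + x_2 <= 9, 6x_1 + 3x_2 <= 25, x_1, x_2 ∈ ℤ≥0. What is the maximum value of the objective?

The continuous relaxation peaks at (0, 8.33) with value 66.67; rounding to a feasible lattice point costs some objective.
(x_1,x_2)=(0,8): 4·0+1·8=8≤9, 6·0+3·8=24≤25, objective 64.
(x_1,x_2)=(0,7): 4·0+1·7=7≤9, 6·0+3·7=21≤25, objective 56.
No feasible integer point exceeds 64.

64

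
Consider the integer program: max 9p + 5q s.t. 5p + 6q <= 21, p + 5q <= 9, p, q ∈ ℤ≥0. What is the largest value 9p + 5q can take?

(p,q)=(4,0): 5·4+6·0=20≤21, 1·4+5·0=4≤9, objective 36.
(p,q)=(3,1): 5·3+6·1=21≤21, 1·3+5·1=8≤9, objective 32.
(p,q)=(3,0): 5·3+6·0=15≤21, 1·3+5·0=3≤9, objective 27.
Maximum is 36 at (p,q)=(4,0).

36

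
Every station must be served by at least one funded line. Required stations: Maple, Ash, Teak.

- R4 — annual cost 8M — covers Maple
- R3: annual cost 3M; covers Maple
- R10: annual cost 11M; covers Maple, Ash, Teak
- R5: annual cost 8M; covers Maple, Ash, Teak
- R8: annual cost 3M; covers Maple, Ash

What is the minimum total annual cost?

The greedy cost-per-new-station heuristic would pick R8 and R5 for 11, but a cheaper cover exists.
R5 alone covers Maple, Ash, Teak — every station.
Total annual cost: 8.
No cover costs less than 8.

8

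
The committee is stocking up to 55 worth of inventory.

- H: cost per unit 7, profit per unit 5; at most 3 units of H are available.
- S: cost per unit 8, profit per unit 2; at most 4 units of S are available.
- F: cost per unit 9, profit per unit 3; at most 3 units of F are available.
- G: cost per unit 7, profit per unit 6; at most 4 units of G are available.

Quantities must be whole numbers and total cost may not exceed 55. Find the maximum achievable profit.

This is a bounded integer knapsack.
G has the best ratio (6/7); taking only G gives at most 4×6 = 24 (stopped by the supply cap of 4).
Mixing does better — 3×H and 4×G: cost 49 ≤ 55, profit 3·5 + 4·6 = 39.

39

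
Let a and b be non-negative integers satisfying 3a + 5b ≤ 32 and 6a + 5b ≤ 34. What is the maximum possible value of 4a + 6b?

36

(a,b)=(0,6): 3·0+5·6=30≤32, 6·0+5·6=30≤34, objective 36.
(a,b)=(1,5): 3·1+5·5=28≤32, 6·1+5·5=31≤34, objective 34.
(a,b)=(0,5): 3·0+5·5=25≤32, 6·0+5·5=25≤34, objective 30.
No feasible integer point exceeds 36.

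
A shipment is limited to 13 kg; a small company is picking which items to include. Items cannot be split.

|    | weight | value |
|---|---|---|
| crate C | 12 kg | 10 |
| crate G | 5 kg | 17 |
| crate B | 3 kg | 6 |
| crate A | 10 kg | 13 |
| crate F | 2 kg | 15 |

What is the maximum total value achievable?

38

Take crate G, crate B, and crate F: weight 5 + 3 + 2 = 10 ≤ 13, value 17 + 6 + 15 = 38.
No other feasible combination does better.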